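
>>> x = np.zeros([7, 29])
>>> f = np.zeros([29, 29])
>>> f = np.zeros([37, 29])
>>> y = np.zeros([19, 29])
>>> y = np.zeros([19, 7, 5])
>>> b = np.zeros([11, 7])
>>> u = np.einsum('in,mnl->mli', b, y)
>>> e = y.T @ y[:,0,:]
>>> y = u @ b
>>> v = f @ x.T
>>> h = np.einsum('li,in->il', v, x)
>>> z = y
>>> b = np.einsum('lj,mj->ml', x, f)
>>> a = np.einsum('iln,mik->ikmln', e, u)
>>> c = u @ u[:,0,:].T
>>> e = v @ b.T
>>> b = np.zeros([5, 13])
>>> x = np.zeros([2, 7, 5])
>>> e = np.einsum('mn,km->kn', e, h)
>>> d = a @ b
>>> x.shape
(2, 7, 5)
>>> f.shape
(37, 29)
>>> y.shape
(19, 5, 7)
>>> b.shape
(5, 13)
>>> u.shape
(19, 5, 11)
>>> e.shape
(7, 37)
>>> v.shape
(37, 7)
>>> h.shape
(7, 37)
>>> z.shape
(19, 5, 7)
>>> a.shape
(5, 11, 19, 7, 5)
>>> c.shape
(19, 5, 19)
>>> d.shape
(5, 11, 19, 7, 13)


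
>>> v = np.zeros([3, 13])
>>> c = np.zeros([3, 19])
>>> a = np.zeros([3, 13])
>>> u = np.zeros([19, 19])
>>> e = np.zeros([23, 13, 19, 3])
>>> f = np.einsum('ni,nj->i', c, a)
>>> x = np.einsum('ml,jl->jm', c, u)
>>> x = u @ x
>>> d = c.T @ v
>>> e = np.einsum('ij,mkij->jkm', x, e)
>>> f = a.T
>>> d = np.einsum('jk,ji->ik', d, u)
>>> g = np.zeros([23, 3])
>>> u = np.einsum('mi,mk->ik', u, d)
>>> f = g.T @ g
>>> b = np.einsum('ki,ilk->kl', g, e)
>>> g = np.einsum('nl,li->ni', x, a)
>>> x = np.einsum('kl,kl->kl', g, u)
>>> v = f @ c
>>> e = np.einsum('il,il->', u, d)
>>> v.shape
(3, 19)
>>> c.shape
(3, 19)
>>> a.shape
(3, 13)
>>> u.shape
(19, 13)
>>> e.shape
()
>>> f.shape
(3, 3)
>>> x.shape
(19, 13)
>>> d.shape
(19, 13)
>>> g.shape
(19, 13)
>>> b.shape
(23, 13)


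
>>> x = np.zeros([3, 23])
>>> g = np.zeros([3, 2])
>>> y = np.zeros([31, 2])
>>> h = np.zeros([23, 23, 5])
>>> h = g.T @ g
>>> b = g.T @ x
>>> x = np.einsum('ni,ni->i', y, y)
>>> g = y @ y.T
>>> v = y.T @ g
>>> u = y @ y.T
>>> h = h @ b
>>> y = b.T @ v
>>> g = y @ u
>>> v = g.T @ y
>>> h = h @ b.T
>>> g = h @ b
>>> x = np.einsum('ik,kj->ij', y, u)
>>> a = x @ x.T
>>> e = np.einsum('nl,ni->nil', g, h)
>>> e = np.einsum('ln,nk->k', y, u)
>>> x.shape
(23, 31)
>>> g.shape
(2, 23)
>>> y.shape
(23, 31)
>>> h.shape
(2, 2)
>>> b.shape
(2, 23)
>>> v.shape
(31, 31)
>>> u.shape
(31, 31)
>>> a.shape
(23, 23)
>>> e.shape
(31,)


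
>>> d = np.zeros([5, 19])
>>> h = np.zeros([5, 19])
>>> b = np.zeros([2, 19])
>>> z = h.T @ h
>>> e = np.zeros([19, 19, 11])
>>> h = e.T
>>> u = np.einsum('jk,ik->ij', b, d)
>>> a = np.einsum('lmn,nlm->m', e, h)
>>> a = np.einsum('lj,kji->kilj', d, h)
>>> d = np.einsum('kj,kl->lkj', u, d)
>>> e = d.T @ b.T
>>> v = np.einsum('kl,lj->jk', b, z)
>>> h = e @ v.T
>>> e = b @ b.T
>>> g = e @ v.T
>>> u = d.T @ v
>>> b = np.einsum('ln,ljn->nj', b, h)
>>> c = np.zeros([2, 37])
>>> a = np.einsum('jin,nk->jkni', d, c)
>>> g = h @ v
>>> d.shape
(19, 5, 2)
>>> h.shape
(2, 5, 19)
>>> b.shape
(19, 5)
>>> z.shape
(19, 19)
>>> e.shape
(2, 2)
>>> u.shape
(2, 5, 2)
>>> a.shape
(19, 37, 2, 5)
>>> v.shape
(19, 2)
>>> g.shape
(2, 5, 2)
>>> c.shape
(2, 37)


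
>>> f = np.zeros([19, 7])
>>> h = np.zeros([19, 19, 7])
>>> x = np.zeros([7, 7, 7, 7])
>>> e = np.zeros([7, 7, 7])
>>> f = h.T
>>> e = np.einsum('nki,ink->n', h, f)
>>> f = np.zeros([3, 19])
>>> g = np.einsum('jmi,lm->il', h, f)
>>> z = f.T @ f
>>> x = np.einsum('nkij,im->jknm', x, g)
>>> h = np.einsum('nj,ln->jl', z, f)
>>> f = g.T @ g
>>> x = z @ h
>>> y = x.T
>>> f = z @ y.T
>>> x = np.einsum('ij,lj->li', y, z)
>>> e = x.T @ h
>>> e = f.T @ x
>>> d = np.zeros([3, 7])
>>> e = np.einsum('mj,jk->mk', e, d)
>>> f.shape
(19, 3)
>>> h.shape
(19, 3)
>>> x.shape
(19, 3)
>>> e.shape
(3, 7)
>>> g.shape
(7, 3)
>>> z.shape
(19, 19)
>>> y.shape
(3, 19)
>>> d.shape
(3, 7)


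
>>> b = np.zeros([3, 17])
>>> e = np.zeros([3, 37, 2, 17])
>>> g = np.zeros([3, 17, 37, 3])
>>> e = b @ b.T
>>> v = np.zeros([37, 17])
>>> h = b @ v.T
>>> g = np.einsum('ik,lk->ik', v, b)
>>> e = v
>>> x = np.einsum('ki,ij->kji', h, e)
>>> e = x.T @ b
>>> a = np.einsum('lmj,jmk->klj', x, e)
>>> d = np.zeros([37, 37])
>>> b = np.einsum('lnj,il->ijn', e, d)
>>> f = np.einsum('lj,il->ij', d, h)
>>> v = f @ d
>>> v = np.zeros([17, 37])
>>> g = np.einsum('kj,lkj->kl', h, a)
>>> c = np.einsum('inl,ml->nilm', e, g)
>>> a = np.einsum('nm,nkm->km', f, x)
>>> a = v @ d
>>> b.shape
(37, 17, 17)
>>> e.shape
(37, 17, 17)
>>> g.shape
(3, 17)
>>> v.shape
(17, 37)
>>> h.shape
(3, 37)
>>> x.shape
(3, 17, 37)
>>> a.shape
(17, 37)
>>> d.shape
(37, 37)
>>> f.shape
(3, 37)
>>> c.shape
(17, 37, 17, 3)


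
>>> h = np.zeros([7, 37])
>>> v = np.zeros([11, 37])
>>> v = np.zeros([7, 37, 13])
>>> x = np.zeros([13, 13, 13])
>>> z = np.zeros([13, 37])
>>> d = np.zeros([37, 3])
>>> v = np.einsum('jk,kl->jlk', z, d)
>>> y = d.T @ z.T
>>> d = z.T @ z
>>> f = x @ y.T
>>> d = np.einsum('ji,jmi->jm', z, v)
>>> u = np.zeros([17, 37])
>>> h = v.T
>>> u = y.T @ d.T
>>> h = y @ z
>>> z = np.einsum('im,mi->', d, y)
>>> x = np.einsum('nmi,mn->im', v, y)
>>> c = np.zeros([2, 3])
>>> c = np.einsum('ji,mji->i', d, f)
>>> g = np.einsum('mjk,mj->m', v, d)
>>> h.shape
(3, 37)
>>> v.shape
(13, 3, 37)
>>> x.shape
(37, 3)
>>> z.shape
()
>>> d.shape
(13, 3)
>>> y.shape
(3, 13)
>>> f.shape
(13, 13, 3)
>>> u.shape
(13, 13)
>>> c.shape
(3,)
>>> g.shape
(13,)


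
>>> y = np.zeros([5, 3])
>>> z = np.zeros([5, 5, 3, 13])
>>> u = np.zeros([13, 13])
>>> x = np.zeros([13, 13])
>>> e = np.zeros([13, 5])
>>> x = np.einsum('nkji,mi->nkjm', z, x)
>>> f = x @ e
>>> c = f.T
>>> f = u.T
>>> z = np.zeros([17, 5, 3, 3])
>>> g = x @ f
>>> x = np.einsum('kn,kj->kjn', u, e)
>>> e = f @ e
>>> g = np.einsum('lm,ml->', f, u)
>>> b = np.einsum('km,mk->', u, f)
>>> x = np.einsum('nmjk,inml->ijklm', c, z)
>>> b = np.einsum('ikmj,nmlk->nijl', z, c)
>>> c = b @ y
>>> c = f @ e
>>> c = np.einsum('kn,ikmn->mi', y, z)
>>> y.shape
(5, 3)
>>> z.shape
(17, 5, 3, 3)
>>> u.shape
(13, 13)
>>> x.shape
(17, 5, 5, 3, 3)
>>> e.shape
(13, 5)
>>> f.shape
(13, 13)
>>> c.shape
(3, 17)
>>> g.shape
()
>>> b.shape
(5, 17, 3, 5)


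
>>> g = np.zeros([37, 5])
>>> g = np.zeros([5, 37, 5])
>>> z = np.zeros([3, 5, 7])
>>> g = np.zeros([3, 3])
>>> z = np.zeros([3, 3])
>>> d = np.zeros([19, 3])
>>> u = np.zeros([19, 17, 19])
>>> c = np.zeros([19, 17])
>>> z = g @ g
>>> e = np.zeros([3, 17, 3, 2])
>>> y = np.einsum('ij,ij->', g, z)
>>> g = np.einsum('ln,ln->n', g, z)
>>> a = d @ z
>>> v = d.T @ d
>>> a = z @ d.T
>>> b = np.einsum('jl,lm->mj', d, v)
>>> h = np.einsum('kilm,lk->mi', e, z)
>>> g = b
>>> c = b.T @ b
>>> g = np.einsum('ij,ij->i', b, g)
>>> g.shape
(3,)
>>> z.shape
(3, 3)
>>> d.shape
(19, 3)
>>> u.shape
(19, 17, 19)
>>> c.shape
(19, 19)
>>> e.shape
(3, 17, 3, 2)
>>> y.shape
()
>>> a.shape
(3, 19)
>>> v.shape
(3, 3)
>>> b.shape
(3, 19)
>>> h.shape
(2, 17)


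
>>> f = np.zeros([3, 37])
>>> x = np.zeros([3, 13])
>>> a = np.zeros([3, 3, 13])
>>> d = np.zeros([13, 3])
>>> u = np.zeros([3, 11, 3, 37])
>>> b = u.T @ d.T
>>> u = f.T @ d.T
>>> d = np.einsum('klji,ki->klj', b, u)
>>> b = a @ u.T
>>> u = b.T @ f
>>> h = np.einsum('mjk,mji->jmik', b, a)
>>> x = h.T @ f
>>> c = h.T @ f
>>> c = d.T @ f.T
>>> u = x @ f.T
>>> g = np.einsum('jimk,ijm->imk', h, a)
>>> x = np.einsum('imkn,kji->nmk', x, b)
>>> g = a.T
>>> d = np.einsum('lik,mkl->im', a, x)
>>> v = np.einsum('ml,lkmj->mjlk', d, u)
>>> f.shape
(3, 37)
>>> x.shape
(37, 13, 3)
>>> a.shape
(3, 3, 13)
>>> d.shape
(3, 37)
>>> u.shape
(37, 13, 3, 3)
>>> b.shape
(3, 3, 37)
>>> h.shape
(3, 3, 13, 37)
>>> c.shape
(11, 3, 3)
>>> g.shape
(13, 3, 3)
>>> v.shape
(3, 3, 37, 13)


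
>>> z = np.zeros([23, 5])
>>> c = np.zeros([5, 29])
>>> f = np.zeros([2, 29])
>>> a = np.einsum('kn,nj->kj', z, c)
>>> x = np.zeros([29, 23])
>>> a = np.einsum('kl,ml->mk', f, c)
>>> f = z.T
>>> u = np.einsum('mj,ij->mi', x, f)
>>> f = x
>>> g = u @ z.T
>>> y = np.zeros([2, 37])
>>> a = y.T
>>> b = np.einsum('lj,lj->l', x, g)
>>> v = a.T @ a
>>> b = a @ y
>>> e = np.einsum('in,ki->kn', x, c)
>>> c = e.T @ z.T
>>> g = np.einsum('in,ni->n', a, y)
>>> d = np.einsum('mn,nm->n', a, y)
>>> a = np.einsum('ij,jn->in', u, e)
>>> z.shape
(23, 5)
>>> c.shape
(23, 23)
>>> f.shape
(29, 23)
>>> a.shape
(29, 23)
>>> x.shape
(29, 23)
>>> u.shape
(29, 5)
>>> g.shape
(2,)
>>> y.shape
(2, 37)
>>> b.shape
(37, 37)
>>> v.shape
(2, 2)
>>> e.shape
(5, 23)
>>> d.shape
(2,)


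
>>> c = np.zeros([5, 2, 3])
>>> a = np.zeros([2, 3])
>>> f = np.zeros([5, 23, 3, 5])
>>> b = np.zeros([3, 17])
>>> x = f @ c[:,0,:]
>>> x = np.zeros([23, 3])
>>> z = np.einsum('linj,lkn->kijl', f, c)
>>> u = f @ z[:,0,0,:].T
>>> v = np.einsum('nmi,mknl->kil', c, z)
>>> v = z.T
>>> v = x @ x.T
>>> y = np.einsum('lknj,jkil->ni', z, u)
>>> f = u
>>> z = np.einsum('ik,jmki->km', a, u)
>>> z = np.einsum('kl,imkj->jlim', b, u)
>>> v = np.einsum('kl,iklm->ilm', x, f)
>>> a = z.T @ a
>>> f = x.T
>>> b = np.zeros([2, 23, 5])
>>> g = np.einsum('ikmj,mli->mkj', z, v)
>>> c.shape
(5, 2, 3)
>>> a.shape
(23, 5, 17, 3)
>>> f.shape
(3, 23)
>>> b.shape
(2, 23, 5)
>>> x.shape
(23, 3)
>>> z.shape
(2, 17, 5, 23)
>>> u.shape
(5, 23, 3, 2)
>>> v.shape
(5, 3, 2)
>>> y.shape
(5, 3)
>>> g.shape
(5, 17, 23)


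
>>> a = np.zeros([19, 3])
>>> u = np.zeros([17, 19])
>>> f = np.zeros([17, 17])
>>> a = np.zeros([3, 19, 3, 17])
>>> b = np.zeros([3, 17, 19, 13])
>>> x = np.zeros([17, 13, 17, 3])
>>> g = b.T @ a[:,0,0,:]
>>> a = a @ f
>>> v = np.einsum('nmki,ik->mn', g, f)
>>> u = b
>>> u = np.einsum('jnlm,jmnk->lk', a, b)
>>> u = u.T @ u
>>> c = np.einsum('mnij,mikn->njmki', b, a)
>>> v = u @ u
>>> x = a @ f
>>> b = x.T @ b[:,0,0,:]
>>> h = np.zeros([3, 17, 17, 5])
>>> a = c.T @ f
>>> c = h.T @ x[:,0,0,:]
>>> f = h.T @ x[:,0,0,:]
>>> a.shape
(19, 3, 3, 13, 17)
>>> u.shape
(13, 13)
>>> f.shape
(5, 17, 17, 17)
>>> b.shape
(17, 3, 19, 13)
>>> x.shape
(3, 19, 3, 17)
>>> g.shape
(13, 19, 17, 17)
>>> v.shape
(13, 13)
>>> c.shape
(5, 17, 17, 17)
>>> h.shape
(3, 17, 17, 5)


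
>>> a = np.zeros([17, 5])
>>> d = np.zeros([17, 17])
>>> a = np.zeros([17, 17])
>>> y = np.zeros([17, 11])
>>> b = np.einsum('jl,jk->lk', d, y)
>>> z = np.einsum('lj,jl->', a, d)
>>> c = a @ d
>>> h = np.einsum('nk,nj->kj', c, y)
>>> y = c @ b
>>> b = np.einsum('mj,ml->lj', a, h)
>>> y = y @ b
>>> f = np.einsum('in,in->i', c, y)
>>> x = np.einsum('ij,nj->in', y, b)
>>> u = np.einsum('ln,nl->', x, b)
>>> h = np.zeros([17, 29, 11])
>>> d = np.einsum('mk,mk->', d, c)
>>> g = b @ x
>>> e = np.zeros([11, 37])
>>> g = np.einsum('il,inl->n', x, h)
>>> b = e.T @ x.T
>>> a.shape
(17, 17)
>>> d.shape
()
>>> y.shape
(17, 17)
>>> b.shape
(37, 17)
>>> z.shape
()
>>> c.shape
(17, 17)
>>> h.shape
(17, 29, 11)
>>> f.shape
(17,)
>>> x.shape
(17, 11)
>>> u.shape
()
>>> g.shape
(29,)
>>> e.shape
(11, 37)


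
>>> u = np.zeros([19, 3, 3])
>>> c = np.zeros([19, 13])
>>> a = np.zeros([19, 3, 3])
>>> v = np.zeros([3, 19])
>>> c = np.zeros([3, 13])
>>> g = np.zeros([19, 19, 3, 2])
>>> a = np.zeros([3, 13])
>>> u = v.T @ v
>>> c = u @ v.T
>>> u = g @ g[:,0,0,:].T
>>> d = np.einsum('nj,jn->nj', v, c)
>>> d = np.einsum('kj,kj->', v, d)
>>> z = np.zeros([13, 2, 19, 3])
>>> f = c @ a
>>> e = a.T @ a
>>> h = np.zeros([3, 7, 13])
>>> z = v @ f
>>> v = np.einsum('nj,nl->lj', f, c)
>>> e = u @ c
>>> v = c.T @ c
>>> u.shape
(19, 19, 3, 19)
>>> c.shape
(19, 3)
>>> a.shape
(3, 13)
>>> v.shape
(3, 3)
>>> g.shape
(19, 19, 3, 2)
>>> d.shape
()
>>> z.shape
(3, 13)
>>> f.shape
(19, 13)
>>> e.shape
(19, 19, 3, 3)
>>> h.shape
(3, 7, 13)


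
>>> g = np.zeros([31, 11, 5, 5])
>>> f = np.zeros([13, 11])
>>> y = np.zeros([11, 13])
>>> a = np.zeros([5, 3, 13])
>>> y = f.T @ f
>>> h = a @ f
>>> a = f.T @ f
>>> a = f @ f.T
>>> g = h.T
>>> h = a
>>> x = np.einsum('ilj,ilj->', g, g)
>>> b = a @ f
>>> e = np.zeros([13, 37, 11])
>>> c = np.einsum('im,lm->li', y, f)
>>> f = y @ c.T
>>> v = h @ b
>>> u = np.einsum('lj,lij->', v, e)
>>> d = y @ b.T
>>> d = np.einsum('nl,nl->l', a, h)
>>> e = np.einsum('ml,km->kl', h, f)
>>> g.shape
(11, 3, 5)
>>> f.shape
(11, 13)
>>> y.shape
(11, 11)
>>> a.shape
(13, 13)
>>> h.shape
(13, 13)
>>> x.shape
()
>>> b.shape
(13, 11)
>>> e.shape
(11, 13)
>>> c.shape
(13, 11)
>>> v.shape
(13, 11)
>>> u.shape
()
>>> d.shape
(13,)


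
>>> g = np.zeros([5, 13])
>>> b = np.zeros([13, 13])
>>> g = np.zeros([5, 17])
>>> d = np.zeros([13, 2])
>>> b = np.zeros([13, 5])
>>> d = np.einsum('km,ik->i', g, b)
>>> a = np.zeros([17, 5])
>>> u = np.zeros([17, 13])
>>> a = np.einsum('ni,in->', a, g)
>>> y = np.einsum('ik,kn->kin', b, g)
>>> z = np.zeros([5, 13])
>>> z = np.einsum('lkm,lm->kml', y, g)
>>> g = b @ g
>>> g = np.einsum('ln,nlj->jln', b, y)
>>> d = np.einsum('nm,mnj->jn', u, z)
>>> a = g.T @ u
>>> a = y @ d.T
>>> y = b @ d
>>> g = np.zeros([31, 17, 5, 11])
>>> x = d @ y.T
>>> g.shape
(31, 17, 5, 11)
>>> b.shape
(13, 5)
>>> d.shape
(5, 17)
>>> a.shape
(5, 13, 5)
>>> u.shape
(17, 13)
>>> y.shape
(13, 17)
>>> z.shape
(13, 17, 5)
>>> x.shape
(5, 13)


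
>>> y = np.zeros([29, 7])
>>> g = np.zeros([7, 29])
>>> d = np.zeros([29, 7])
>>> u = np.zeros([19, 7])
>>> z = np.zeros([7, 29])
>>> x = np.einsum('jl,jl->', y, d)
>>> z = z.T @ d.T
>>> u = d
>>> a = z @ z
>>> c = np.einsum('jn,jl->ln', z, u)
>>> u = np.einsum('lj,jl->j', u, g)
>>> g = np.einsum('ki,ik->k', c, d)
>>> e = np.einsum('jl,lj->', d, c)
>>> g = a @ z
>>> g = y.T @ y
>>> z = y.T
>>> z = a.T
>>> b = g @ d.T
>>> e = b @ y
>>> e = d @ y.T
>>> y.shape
(29, 7)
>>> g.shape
(7, 7)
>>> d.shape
(29, 7)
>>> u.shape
(7,)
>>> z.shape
(29, 29)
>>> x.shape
()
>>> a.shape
(29, 29)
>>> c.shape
(7, 29)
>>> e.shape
(29, 29)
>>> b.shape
(7, 29)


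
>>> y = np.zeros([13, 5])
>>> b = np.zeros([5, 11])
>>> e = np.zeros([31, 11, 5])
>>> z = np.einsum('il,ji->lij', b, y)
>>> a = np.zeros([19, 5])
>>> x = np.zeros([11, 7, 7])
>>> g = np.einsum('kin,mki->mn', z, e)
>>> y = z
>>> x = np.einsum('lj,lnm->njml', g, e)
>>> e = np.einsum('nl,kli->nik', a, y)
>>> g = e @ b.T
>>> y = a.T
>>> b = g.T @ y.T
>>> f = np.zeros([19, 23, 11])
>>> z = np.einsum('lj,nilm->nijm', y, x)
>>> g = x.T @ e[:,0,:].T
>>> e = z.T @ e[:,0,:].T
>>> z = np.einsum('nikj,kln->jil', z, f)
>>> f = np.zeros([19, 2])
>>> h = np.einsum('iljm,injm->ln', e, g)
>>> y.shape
(5, 19)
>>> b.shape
(5, 13, 5)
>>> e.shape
(31, 19, 13, 19)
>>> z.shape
(31, 13, 23)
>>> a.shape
(19, 5)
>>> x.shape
(11, 13, 5, 31)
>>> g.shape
(31, 5, 13, 19)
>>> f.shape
(19, 2)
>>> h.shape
(19, 5)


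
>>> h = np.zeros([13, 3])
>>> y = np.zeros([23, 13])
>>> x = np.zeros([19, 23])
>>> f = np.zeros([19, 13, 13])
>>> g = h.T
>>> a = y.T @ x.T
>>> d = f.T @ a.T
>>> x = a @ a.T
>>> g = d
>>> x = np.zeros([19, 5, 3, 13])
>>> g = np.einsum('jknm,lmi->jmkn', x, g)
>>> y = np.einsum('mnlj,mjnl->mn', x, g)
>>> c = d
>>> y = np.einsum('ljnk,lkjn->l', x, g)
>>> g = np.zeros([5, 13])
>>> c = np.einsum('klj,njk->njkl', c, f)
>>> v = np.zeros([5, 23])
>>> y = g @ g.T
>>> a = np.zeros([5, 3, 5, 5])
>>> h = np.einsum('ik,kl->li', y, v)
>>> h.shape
(23, 5)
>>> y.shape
(5, 5)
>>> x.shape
(19, 5, 3, 13)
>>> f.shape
(19, 13, 13)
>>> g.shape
(5, 13)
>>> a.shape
(5, 3, 5, 5)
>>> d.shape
(13, 13, 13)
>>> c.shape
(19, 13, 13, 13)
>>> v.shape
(5, 23)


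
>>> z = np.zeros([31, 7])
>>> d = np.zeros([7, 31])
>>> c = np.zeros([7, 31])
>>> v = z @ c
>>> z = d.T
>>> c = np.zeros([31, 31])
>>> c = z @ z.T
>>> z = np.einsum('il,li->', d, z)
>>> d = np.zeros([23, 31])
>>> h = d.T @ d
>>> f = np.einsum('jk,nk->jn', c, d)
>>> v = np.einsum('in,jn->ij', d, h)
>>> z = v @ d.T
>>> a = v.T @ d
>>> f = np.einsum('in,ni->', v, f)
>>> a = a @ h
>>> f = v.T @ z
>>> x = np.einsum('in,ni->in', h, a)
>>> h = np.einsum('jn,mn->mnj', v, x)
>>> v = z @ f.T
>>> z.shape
(23, 23)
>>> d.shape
(23, 31)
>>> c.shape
(31, 31)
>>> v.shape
(23, 31)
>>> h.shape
(31, 31, 23)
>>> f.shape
(31, 23)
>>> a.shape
(31, 31)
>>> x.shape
(31, 31)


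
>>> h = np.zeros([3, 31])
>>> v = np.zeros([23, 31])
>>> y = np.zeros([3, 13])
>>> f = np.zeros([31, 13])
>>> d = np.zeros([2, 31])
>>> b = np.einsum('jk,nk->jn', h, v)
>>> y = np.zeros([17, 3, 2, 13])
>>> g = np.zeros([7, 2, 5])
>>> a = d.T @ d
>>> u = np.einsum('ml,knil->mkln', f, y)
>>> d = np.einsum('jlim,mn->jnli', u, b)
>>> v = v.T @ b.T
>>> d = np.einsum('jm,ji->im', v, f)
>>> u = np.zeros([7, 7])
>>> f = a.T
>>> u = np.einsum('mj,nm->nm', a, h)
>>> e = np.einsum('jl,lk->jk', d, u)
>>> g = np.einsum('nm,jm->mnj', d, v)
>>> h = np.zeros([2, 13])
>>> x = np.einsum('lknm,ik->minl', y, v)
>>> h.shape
(2, 13)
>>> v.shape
(31, 3)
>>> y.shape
(17, 3, 2, 13)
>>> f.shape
(31, 31)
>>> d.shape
(13, 3)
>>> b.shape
(3, 23)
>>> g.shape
(3, 13, 31)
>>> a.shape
(31, 31)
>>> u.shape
(3, 31)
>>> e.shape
(13, 31)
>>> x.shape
(13, 31, 2, 17)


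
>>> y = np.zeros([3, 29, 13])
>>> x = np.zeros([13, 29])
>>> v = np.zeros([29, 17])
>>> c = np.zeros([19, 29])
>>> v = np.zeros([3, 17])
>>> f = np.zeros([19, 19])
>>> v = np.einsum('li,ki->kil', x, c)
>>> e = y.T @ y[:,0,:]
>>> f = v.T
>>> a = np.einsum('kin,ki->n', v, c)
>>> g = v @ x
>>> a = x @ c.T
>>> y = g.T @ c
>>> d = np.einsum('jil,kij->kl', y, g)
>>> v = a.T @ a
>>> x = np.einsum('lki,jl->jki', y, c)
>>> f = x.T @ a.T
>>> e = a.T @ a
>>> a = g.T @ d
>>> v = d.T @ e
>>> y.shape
(29, 29, 29)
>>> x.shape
(19, 29, 29)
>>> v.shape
(29, 19)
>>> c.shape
(19, 29)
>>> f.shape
(29, 29, 13)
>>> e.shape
(19, 19)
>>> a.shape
(29, 29, 29)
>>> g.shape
(19, 29, 29)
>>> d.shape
(19, 29)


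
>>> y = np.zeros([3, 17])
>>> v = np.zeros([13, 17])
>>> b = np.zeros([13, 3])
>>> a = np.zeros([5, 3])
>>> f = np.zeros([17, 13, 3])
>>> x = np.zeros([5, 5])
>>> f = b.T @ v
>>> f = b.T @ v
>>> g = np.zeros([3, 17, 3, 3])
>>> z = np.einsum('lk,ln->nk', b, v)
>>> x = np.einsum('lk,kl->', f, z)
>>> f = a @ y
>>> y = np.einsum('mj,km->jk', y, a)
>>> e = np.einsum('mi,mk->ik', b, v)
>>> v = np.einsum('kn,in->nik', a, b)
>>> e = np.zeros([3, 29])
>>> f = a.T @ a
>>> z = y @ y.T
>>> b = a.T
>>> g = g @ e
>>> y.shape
(17, 5)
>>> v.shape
(3, 13, 5)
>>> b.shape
(3, 5)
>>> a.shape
(5, 3)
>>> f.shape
(3, 3)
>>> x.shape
()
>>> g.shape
(3, 17, 3, 29)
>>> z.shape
(17, 17)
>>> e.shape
(3, 29)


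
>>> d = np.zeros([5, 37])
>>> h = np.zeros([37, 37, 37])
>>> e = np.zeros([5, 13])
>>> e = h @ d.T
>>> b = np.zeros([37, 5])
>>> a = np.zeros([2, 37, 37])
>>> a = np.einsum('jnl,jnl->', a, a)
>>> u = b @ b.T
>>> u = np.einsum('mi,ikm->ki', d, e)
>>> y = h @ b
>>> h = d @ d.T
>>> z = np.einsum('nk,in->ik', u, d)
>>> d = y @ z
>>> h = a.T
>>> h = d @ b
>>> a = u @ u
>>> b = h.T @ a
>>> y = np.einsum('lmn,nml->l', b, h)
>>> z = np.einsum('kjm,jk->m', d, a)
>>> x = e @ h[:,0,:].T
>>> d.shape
(37, 37, 37)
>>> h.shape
(37, 37, 5)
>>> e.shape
(37, 37, 5)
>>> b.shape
(5, 37, 37)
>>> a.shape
(37, 37)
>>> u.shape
(37, 37)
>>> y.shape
(5,)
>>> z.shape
(37,)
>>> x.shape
(37, 37, 37)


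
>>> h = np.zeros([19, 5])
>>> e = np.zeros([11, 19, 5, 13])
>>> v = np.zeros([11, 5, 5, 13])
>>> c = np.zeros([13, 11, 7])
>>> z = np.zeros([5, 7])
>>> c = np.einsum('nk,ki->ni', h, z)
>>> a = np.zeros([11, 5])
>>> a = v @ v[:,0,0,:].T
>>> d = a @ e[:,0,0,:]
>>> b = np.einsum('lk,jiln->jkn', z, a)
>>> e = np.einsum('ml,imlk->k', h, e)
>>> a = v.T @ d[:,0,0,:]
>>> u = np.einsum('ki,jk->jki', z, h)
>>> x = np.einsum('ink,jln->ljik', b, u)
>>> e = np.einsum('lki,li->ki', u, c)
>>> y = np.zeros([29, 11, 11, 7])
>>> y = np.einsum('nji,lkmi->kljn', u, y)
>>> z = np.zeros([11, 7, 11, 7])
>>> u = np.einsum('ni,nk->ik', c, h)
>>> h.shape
(19, 5)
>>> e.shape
(5, 7)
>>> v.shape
(11, 5, 5, 13)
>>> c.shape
(19, 7)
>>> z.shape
(11, 7, 11, 7)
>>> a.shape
(13, 5, 5, 13)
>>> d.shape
(11, 5, 5, 13)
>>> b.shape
(11, 7, 11)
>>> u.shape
(7, 5)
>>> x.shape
(5, 19, 11, 11)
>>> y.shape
(11, 29, 5, 19)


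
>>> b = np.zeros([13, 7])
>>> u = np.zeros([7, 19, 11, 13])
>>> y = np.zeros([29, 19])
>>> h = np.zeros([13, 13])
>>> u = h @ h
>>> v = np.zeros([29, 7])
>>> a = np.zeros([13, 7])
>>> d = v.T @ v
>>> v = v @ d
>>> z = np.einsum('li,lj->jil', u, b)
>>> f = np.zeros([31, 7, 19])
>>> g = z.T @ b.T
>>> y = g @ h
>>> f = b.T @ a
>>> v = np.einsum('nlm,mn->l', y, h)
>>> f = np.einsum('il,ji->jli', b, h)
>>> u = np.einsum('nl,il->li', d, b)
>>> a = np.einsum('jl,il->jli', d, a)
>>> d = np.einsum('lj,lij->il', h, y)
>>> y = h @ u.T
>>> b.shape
(13, 7)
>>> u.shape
(7, 13)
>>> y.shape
(13, 7)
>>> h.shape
(13, 13)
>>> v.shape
(13,)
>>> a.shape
(7, 7, 13)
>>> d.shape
(13, 13)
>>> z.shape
(7, 13, 13)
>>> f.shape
(13, 7, 13)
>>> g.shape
(13, 13, 13)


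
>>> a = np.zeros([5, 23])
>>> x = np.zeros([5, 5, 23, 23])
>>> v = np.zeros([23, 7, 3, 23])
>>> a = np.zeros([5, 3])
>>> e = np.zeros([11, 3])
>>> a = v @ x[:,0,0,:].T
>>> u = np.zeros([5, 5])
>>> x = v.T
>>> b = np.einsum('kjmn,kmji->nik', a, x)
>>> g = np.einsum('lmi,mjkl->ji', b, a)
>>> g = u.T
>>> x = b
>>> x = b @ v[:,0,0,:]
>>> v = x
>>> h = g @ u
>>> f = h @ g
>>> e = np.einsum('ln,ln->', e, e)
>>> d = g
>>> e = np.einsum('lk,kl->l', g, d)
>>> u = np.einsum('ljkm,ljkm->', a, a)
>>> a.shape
(23, 7, 3, 5)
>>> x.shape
(5, 23, 23)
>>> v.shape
(5, 23, 23)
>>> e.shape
(5,)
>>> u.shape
()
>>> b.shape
(5, 23, 23)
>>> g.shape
(5, 5)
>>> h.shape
(5, 5)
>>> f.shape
(5, 5)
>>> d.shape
(5, 5)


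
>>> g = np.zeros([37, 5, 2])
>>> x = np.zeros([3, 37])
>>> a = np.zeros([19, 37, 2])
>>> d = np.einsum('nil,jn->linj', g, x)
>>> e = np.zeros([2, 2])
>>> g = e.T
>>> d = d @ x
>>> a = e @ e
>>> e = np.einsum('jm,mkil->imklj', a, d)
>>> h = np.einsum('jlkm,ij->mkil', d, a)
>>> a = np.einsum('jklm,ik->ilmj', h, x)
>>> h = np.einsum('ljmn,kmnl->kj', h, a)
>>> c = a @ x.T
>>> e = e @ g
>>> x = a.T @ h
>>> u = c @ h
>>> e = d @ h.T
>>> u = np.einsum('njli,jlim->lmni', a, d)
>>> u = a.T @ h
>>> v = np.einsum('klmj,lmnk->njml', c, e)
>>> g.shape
(2, 2)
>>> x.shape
(37, 5, 2, 37)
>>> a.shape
(3, 2, 5, 37)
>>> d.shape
(2, 5, 37, 37)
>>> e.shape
(2, 5, 37, 3)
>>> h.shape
(3, 37)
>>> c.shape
(3, 2, 5, 3)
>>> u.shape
(37, 5, 2, 37)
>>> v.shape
(37, 3, 5, 2)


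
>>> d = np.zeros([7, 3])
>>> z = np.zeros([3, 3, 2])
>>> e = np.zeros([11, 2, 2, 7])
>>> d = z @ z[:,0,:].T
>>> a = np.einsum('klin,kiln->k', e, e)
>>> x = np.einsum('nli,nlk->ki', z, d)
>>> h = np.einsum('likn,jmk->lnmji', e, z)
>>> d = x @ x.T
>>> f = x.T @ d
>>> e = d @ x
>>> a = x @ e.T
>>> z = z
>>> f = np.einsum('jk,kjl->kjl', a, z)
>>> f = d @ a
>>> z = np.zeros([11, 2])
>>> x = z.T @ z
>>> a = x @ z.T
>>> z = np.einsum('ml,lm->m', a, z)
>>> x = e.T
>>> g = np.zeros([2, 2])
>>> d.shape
(3, 3)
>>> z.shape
(2,)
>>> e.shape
(3, 2)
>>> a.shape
(2, 11)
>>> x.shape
(2, 3)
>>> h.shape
(11, 7, 3, 3, 2)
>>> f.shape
(3, 3)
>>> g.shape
(2, 2)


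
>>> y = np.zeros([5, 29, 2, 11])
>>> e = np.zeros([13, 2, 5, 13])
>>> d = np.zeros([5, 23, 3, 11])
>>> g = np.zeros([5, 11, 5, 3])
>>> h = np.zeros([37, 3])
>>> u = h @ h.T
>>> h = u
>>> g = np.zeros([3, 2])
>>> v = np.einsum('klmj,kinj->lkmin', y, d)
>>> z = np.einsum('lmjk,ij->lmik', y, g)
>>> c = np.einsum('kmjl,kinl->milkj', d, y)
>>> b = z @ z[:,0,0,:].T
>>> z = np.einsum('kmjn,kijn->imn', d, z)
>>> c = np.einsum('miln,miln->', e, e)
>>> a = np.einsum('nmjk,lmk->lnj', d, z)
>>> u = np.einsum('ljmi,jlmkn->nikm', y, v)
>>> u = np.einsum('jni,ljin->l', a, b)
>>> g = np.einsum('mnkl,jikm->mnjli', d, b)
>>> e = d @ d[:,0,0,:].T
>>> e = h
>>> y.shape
(5, 29, 2, 11)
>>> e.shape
(37, 37)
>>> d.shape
(5, 23, 3, 11)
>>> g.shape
(5, 23, 5, 11, 29)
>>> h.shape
(37, 37)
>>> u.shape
(5,)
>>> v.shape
(29, 5, 2, 23, 3)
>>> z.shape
(29, 23, 11)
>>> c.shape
()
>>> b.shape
(5, 29, 3, 5)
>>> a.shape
(29, 5, 3)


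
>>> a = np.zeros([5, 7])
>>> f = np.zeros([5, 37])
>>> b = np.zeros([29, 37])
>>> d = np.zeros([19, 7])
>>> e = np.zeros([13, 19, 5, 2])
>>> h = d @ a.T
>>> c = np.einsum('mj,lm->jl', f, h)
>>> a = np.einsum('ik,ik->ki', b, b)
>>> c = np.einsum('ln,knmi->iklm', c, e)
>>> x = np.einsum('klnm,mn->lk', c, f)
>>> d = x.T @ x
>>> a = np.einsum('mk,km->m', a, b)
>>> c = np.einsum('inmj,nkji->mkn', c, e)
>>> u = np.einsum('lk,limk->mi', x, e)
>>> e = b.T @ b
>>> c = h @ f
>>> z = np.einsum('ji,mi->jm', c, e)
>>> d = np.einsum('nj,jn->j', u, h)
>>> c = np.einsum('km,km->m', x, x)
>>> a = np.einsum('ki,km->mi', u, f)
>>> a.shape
(37, 19)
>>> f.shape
(5, 37)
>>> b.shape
(29, 37)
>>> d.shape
(19,)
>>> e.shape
(37, 37)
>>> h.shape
(19, 5)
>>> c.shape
(2,)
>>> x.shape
(13, 2)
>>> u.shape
(5, 19)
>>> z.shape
(19, 37)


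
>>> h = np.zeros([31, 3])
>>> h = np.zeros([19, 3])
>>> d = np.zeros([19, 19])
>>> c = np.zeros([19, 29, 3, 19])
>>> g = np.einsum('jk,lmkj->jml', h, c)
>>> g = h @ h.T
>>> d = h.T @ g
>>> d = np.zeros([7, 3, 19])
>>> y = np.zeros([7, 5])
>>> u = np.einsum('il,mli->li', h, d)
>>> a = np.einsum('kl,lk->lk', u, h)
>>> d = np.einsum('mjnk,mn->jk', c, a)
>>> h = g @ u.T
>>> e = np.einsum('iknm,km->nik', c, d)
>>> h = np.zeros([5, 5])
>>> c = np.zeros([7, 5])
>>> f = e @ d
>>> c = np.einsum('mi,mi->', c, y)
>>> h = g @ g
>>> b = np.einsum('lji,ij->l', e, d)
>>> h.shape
(19, 19)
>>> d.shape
(29, 19)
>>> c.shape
()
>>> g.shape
(19, 19)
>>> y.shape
(7, 5)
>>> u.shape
(3, 19)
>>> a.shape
(19, 3)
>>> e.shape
(3, 19, 29)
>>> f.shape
(3, 19, 19)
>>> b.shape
(3,)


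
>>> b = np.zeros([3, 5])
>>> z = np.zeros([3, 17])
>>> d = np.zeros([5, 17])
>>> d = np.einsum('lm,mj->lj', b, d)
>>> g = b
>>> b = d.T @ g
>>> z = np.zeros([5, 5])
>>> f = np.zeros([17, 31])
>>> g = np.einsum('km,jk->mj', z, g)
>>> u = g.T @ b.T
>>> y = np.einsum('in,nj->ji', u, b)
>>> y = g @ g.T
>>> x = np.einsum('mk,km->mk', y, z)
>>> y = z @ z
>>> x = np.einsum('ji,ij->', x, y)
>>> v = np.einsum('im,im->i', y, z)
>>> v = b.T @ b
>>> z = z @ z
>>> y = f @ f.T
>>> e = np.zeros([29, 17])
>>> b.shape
(17, 5)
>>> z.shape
(5, 5)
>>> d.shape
(3, 17)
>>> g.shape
(5, 3)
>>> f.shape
(17, 31)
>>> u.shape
(3, 17)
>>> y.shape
(17, 17)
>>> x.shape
()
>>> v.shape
(5, 5)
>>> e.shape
(29, 17)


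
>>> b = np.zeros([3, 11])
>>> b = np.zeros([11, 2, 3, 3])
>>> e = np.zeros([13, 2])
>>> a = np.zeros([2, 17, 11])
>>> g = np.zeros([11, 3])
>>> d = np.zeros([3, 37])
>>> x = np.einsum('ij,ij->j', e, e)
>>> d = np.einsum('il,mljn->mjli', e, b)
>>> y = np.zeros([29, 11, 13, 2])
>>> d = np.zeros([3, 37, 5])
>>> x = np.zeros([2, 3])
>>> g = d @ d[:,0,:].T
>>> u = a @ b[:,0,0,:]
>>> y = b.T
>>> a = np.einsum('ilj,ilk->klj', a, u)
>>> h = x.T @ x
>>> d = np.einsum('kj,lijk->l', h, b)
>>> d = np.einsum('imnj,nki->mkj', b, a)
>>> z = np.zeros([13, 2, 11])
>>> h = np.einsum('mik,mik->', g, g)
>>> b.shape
(11, 2, 3, 3)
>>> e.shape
(13, 2)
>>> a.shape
(3, 17, 11)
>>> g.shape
(3, 37, 3)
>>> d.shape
(2, 17, 3)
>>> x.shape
(2, 3)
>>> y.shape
(3, 3, 2, 11)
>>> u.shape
(2, 17, 3)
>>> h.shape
()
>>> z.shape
(13, 2, 11)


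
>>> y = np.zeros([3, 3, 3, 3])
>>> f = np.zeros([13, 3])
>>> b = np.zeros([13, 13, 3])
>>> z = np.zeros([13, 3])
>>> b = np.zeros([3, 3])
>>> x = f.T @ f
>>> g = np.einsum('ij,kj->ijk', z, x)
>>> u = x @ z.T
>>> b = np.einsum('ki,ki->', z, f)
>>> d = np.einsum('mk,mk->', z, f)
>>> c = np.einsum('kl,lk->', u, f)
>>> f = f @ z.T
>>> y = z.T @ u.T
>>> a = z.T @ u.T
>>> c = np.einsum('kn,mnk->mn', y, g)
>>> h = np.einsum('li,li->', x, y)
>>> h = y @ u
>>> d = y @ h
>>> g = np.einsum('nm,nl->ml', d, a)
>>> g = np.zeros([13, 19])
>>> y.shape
(3, 3)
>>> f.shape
(13, 13)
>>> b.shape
()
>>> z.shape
(13, 3)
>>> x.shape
(3, 3)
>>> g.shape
(13, 19)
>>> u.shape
(3, 13)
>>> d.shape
(3, 13)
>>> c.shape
(13, 3)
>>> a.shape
(3, 3)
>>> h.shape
(3, 13)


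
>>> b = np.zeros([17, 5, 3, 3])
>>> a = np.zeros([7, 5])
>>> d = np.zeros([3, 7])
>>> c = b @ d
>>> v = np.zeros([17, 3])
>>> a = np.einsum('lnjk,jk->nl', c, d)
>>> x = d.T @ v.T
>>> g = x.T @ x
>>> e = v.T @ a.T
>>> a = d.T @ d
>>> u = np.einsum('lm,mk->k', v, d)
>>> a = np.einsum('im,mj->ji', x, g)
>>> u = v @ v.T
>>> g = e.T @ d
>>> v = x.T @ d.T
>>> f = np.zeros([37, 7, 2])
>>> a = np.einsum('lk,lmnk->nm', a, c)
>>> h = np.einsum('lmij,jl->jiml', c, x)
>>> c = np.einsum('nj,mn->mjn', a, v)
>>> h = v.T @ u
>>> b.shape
(17, 5, 3, 3)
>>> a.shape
(3, 5)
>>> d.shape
(3, 7)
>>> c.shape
(17, 5, 3)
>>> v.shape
(17, 3)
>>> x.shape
(7, 17)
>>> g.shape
(5, 7)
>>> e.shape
(3, 5)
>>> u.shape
(17, 17)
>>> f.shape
(37, 7, 2)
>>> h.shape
(3, 17)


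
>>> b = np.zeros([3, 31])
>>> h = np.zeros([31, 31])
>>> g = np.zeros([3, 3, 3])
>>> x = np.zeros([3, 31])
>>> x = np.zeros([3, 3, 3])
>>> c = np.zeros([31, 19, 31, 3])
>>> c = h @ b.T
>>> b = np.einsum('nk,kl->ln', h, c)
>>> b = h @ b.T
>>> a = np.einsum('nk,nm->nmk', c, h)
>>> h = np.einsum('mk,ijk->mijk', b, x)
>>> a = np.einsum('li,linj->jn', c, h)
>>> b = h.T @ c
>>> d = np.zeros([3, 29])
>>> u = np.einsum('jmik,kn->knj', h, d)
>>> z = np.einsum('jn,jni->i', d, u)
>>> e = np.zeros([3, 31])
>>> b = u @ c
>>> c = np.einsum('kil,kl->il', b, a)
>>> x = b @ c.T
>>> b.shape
(3, 29, 3)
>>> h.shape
(31, 3, 3, 3)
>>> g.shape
(3, 3, 3)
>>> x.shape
(3, 29, 29)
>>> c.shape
(29, 3)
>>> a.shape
(3, 3)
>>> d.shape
(3, 29)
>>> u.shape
(3, 29, 31)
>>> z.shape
(31,)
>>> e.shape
(3, 31)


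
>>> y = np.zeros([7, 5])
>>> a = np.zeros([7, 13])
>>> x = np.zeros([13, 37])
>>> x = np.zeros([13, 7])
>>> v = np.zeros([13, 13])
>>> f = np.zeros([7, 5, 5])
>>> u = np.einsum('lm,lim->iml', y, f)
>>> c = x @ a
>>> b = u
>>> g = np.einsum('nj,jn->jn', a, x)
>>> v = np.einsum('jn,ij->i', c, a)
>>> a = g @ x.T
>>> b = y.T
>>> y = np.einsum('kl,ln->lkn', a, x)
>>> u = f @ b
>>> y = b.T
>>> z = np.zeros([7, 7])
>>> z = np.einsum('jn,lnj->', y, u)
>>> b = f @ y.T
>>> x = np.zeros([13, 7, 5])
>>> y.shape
(7, 5)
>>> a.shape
(13, 13)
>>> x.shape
(13, 7, 5)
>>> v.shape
(7,)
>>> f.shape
(7, 5, 5)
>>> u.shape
(7, 5, 7)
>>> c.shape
(13, 13)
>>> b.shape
(7, 5, 7)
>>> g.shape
(13, 7)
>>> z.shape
()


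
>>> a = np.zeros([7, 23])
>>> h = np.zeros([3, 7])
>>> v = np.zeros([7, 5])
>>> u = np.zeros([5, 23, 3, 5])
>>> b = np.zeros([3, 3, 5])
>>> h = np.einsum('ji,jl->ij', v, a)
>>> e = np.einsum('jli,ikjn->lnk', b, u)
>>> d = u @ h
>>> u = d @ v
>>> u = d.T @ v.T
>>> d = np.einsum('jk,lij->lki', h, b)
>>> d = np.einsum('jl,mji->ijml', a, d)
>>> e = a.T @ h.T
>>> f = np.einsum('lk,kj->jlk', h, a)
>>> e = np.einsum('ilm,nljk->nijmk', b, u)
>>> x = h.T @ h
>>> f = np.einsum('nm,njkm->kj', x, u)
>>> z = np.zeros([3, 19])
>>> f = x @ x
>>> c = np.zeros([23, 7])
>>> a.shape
(7, 23)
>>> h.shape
(5, 7)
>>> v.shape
(7, 5)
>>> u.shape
(7, 3, 23, 7)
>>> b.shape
(3, 3, 5)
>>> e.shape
(7, 3, 23, 5, 7)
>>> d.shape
(3, 7, 3, 23)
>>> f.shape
(7, 7)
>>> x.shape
(7, 7)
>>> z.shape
(3, 19)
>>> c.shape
(23, 7)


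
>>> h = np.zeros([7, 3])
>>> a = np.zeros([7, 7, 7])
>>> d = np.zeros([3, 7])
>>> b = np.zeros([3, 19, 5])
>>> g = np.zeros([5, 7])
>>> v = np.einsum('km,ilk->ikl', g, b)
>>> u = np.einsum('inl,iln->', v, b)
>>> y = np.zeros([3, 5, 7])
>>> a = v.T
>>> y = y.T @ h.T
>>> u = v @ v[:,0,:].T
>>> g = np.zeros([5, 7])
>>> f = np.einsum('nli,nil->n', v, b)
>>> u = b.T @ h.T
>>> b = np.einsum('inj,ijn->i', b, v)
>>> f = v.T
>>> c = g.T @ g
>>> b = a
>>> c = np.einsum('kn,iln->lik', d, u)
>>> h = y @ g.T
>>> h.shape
(7, 5, 5)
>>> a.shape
(19, 5, 3)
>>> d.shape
(3, 7)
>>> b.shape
(19, 5, 3)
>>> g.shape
(5, 7)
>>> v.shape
(3, 5, 19)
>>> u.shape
(5, 19, 7)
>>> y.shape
(7, 5, 7)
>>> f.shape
(19, 5, 3)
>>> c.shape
(19, 5, 3)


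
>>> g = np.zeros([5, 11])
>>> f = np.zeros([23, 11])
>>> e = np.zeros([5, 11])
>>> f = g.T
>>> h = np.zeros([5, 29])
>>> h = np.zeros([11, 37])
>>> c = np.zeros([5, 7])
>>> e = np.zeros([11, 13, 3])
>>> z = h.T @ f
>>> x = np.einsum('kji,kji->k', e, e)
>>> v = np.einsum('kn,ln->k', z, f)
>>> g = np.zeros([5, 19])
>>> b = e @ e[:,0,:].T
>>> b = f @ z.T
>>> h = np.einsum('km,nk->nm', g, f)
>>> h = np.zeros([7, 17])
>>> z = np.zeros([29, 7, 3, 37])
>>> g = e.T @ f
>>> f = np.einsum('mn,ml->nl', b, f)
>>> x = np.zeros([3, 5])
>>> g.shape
(3, 13, 5)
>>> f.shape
(37, 5)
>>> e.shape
(11, 13, 3)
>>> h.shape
(7, 17)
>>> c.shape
(5, 7)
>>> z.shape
(29, 7, 3, 37)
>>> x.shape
(3, 5)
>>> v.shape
(37,)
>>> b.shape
(11, 37)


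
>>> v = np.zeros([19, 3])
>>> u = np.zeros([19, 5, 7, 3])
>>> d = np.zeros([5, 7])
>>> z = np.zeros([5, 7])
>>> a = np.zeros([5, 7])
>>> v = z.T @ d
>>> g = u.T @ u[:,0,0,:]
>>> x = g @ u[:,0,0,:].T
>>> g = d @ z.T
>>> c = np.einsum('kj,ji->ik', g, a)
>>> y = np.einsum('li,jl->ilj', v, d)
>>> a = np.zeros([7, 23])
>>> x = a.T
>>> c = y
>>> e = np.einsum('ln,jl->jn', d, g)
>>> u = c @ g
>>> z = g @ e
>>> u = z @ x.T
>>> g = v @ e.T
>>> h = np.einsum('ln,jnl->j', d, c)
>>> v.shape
(7, 7)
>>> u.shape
(5, 23)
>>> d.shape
(5, 7)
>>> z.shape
(5, 7)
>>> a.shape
(7, 23)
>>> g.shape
(7, 5)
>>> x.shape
(23, 7)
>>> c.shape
(7, 7, 5)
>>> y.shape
(7, 7, 5)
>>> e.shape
(5, 7)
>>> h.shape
(7,)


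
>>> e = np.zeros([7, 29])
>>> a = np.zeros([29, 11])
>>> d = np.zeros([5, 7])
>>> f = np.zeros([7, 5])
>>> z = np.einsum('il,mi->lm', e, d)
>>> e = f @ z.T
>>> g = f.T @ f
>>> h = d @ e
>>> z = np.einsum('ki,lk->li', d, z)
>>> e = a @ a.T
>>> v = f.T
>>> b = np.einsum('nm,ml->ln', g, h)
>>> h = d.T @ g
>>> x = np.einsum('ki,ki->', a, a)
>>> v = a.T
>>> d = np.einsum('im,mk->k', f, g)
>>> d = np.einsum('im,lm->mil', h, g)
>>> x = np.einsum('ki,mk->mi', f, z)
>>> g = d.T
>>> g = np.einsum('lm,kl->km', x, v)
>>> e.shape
(29, 29)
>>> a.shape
(29, 11)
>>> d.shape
(5, 7, 5)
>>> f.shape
(7, 5)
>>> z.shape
(29, 7)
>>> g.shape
(11, 5)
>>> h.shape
(7, 5)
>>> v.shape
(11, 29)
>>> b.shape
(29, 5)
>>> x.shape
(29, 5)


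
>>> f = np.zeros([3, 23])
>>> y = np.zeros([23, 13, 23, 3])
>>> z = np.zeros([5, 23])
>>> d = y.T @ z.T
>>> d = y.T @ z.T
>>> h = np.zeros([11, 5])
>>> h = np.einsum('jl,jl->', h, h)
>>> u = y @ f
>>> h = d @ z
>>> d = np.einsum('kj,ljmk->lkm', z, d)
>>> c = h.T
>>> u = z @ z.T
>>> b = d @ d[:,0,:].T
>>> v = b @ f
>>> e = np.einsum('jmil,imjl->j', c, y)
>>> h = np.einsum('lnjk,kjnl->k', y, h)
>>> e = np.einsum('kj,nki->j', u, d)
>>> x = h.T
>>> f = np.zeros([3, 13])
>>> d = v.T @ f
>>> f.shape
(3, 13)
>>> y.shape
(23, 13, 23, 3)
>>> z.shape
(5, 23)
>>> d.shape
(23, 5, 13)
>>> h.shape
(3,)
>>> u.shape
(5, 5)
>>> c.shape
(23, 13, 23, 3)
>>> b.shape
(3, 5, 3)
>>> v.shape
(3, 5, 23)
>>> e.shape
(5,)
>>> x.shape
(3,)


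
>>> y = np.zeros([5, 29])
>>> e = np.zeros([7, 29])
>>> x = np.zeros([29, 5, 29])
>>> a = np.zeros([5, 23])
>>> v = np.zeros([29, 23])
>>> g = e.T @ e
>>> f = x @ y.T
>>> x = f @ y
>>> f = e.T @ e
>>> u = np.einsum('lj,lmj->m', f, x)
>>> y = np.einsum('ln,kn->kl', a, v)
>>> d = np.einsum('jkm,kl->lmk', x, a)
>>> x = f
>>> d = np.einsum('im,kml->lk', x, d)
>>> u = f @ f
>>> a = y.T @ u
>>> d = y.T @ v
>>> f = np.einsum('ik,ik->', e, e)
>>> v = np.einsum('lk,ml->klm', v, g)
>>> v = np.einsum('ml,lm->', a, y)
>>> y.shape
(29, 5)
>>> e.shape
(7, 29)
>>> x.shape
(29, 29)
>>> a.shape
(5, 29)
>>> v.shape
()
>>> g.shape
(29, 29)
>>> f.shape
()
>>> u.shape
(29, 29)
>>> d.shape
(5, 23)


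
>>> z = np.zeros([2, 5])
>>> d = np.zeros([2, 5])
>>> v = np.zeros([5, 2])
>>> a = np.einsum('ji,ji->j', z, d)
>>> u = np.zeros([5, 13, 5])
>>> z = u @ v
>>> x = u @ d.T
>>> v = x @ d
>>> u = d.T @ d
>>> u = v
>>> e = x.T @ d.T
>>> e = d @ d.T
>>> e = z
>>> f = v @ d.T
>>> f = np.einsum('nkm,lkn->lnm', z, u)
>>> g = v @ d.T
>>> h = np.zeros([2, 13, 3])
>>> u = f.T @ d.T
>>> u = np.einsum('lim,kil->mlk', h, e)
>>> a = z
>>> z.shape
(5, 13, 2)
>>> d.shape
(2, 5)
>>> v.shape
(5, 13, 5)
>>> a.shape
(5, 13, 2)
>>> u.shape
(3, 2, 5)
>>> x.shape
(5, 13, 2)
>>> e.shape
(5, 13, 2)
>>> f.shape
(5, 5, 2)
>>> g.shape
(5, 13, 2)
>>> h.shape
(2, 13, 3)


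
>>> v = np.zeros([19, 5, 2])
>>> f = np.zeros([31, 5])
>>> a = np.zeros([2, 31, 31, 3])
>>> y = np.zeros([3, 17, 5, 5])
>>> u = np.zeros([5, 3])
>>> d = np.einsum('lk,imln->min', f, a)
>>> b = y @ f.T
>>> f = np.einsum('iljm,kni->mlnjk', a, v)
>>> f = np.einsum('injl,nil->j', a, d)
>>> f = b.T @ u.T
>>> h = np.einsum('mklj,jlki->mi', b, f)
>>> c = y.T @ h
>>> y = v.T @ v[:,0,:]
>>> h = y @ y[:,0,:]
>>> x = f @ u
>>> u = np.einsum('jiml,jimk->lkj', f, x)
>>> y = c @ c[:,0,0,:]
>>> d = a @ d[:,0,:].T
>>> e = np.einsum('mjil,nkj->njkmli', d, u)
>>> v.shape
(19, 5, 2)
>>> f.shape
(31, 5, 17, 5)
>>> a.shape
(2, 31, 31, 3)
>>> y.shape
(5, 5, 17, 5)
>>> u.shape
(5, 3, 31)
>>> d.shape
(2, 31, 31, 31)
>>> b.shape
(3, 17, 5, 31)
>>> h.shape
(2, 5, 2)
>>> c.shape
(5, 5, 17, 5)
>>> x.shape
(31, 5, 17, 3)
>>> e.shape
(5, 31, 3, 2, 31, 31)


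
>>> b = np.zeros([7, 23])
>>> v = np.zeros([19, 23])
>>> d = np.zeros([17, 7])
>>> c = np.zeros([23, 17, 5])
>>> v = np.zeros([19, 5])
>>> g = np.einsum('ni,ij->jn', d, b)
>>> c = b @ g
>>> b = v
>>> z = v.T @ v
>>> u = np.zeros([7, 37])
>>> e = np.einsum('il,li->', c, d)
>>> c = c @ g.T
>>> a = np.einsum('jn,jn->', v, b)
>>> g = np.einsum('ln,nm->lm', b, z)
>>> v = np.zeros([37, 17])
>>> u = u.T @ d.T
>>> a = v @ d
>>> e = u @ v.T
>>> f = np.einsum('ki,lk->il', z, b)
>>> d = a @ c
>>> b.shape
(19, 5)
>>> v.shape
(37, 17)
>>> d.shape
(37, 23)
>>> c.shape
(7, 23)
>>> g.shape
(19, 5)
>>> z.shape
(5, 5)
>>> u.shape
(37, 17)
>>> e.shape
(37, 37)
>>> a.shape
(37, 7)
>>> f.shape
(5, 19)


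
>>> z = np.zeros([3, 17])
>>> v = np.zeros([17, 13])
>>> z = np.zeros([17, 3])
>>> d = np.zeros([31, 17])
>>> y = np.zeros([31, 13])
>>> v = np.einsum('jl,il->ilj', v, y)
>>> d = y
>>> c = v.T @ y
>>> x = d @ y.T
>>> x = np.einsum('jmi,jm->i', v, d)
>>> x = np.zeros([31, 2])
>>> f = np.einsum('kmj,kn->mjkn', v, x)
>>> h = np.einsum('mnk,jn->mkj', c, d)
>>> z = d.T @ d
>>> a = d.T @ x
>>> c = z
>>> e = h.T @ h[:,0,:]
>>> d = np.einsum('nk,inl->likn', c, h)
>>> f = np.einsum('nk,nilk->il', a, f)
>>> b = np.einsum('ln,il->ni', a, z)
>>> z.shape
(13, 13)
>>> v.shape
(31, 13, 17)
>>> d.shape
(31, 17, 13, 13)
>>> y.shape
(31, 13)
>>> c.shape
(13, 13)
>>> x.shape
(31, 2)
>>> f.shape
(17, 31)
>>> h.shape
(17, 13, 31)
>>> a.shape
(13, 2)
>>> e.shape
(31, 13, 31)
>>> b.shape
(2, 13)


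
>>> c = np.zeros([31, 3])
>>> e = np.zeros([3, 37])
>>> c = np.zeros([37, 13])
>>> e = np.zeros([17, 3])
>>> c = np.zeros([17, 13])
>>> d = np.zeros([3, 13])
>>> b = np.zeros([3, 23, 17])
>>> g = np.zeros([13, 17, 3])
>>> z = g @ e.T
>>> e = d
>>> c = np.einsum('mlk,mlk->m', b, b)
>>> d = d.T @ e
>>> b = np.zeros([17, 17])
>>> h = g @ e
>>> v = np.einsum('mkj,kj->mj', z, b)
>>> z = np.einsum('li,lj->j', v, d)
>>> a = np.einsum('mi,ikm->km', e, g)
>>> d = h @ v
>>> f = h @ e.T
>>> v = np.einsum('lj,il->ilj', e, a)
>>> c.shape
(3,)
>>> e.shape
(3, 13)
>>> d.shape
(13, 17, 17)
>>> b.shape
(17, 17)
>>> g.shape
(13, 17, 3)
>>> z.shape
(13,)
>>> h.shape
(13, 17, 13)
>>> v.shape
(17, 3, 13)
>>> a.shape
(17, 3)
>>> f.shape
(13, 17, 3)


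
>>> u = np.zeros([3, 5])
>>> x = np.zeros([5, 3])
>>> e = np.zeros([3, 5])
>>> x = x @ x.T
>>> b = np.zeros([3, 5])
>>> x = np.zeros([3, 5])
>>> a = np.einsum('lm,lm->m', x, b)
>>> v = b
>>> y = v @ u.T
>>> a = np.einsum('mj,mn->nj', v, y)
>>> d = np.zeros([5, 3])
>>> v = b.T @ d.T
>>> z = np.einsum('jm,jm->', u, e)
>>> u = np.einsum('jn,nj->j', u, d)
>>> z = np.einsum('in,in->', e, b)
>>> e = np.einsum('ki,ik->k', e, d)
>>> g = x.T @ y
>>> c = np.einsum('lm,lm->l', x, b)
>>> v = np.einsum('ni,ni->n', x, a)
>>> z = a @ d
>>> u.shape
(3,)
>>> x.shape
(3, 5)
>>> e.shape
(3,)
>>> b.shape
(3, 5)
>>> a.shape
(3, 5)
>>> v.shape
(3,)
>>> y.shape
(3, 3)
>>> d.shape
(5, 3)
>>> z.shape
(3, 3)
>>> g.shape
(5, 3)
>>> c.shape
(3,)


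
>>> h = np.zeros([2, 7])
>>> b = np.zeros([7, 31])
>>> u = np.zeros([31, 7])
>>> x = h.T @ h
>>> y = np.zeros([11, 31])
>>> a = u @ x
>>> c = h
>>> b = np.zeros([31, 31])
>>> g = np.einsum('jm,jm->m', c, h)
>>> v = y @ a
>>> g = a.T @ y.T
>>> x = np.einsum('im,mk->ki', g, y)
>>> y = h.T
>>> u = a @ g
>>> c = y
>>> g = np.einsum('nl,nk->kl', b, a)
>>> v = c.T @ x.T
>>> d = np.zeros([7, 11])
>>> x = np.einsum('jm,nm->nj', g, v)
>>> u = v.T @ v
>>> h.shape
(2, 7)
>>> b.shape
(31, 31)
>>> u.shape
(31, 31)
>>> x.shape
(2, 7)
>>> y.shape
(7, 2)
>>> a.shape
(31, 7)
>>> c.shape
(7, 2)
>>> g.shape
(7, 31)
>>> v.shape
(2, 31)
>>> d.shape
(7, 11)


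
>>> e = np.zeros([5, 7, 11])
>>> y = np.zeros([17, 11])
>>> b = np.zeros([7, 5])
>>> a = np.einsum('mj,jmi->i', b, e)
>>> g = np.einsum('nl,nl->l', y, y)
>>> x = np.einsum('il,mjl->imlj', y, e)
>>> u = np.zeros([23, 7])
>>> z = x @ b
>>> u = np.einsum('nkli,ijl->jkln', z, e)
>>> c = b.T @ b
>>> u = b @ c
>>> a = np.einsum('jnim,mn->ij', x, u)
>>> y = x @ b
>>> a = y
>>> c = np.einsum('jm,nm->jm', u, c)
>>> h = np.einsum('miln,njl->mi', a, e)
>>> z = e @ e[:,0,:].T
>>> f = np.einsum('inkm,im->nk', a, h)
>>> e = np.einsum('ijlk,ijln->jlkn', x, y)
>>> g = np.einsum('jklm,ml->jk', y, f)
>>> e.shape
(5, 11, 7, 5)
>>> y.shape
(17, 5, 11, 5)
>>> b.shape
(7, 5)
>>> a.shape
(17, 5, 11, 5)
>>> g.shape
(17, 5)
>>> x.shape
(17, 5, 11, 7)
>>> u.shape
(7, 5)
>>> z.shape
(5, 7, 5)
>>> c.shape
(7, 5)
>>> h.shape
(17, 5)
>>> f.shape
(5, 11)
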